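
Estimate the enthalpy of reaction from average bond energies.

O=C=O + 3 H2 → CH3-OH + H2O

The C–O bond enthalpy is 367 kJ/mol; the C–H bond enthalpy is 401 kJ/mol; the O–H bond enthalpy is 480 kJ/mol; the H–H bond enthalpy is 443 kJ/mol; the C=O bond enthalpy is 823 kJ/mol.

Bonds broken (reactants):
  C=O: 2 × 823 = 1646
  H–H: 3 × 443 = 1329
  Σ(broken) = 2975 kJ
Bonds formed (products):
  C–H: 3 × 401 = 1203
  C–O: 1 × 367 = 367
  O–H: 3 × 480 = 1440
  Σ(formed) = 3010 kJ
ΔH = Σ(broken) − Σ(formed) = 2975 − 3010 = −35 kJ

ΔH ≈ −35 kJ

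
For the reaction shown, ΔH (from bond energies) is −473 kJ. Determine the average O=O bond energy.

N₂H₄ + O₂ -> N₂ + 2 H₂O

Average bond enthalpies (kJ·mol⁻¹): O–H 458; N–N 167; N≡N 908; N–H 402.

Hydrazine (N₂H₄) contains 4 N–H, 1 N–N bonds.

D(O=O) ≈ 492 kJ/mol

Let D be the O=O bond energy.
Σ(broken) = 4×402 + 1×167 + 1×D = 1775 + D
Σ(formed) = 1×908 + 4×458 = 2740
ΔH = Σ(broken) − Σ(formed) = (1775 + D) − (2740) = −965 + D
Setting this equal to −473 kJ gives D = 492 kJ/mol.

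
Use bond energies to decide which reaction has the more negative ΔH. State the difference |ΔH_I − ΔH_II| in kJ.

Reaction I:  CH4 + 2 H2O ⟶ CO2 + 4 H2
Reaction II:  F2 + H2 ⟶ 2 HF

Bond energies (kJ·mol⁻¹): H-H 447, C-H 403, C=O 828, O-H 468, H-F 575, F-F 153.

Reaction I:
  Bonds broken (reactants):
    C-H: 4 × 403 = 1612
    O-H: 4 × 468 = 1872
    Σ(broken) = 3484 kJ
  Bonds formed (products):
    C=O: 2 × 828 = 1656
    H-H: 4 × 447 = 1788
    Σ(formed) = 3444 kJ
  ΔH_I = 3484 − 3444 = +40 kJ
Reaction II:
  Bonds broken (reactants):
    F-F: 1 × 153 = 153
    H-H: 1 × 447 = 447
    Σ(broken) = 600 kJ
  Bonds formed (products):
    H-F: 2 × 575 = 1150
    Σ(formed) = 1150 kJ
  ΔH_II = 600 − 1150 = −550 kJ
ΔH_I − ΔH_II = +590 kJ, so reaction II has the more negative ΔH; |ΔH_I − ΔH_II| = 590 kJ.

Reaction II, by 590 kJ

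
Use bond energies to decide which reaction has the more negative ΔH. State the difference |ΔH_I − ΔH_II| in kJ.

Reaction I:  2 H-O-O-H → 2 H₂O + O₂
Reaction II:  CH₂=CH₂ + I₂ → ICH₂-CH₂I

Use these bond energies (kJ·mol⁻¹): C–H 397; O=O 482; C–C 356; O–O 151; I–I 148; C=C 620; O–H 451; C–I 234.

Reaction I:
  Bonds broken (reactants):
    O–H: 4 × 451 = 1804
    O–O: 2 × 151 = 302
    Σ(broken) = 2106 kJ
  Bonds formed (products):
    O–H: 4 × 451 = 1804
    O=O: 1 × 482 = 482
    Σ(formed) = 2286 kJ
  ΔH_I = 2106 − 2286 = −180 kJ
Reaction II:
  Bonds broken (reactants):
    C–H: 4 × 397 = 1588
    C=C: 1 × 620 = 620
    I–I: 1 × 148 = 148
    Σ(broken) = 2356 kJ
  Bonds formed (products):
    C–C: 1 × 356 = 356
    C–H: 4 × 397 = 1588
    C–I: 2 × 234 = 468
    Σ(formed) = 2412 kJ
  ΔH_II = 2356 − 2412 = −56 kJ
ΔH_I − ΔH_II = −124 kJ, so reaction I has the more negative ΔH; |ΔH_I − ΔH_II| = 124 kJ.

Reaction I, by 124 kJ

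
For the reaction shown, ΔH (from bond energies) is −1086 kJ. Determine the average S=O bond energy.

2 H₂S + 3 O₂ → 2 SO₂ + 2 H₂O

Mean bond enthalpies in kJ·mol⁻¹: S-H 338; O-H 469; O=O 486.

D(S=O) ≈ 505 kJ/mol

Let D be the S=O bond energy.
Σ(broken) = 3×486 + 4×338 = 2810
Σ(formed) = 4×469 + 4×D = 1876 + 4D
ΔH = Σ(broken) − Σ(formed) = (2810) − (1876 + 4D) = +934 − 4D
Setting this equal to −1086 kJ gives 4D = 2020, so D = 505 kJ/mol.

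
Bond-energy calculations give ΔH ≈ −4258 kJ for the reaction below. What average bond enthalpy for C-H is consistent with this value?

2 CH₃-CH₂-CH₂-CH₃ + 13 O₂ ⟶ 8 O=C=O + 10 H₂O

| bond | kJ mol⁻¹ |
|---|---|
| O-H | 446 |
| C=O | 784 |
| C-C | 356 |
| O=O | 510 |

D(C-H) ≈ 422 kJ/mol

Let D be the C-H bond energy.
Σ(broken) = 6×356 + 20×D + 13×510 = 8766 + 20D
Σ(formed) = 16×784 + 20×446 = 21464
ΔH = Σ(broken) − Σ(formed) = (8766 + 20D) − (21464) = −12698 + 20D
Setting this equal to −4258 kJ gives 20D = 8440, so D = 422 kJ/mol.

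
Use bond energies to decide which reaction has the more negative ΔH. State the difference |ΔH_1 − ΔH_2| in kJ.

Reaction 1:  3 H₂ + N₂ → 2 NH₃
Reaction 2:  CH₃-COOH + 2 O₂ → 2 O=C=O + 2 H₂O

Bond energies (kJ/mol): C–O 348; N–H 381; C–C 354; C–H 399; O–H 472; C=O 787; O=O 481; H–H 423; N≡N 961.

Reaction 2, by 860 kJ

Reaction 1:
  Bonds broken (reactants):
    H–H: 3 × 423 = 1269
    N≡N: 1 × 961 = 961
    Σ(broken) = 2230 kJ
  Bonds formed (products):
    N–H: 6 × 381 = 2286
    Σ(formed) = 2286 kJ
  ΔH_1 = 2230 − 2286 = −56 kJ
Reaction 2:
  Bonds broken (reactants):
    C–C: 1 × 354 = 354
    C–H: 3 × 399 = 1197
    C–O: 1 × 348 = 348
    C=O: 1 × 787 = 787
    O–H: 1 × 472 = 472
    O=O: 2 × 481 = 962
    Σ(broken) = 4120 kJ
  Bonds formed (products):
    C=O: 4 × 787 = 3148
    O–H: 4 × 472 = 1888
    Σ(formed) = 5036 kJ
  ΔH_2 = 4120 − 5036 = −916 kJ
ΔH_1 − ΔH_2 = +860 kJ, so reaction 2 has the more negative ΔH; |ΔH_1 − ΔH_2| = 860 kJ.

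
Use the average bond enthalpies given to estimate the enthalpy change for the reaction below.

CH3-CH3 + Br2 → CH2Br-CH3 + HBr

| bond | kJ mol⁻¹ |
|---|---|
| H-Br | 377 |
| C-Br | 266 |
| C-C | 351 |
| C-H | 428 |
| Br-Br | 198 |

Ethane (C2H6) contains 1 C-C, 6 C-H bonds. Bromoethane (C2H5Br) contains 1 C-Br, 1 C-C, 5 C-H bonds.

ΔH ≈ −17 kJ

Bonds broken (reactants):
  Br-Br: 1 × 198 = 198
  C-C: 1 × 351 = 351
  C-H: 6 × 428 = 2568
  Σ(broken) = 3117 kJ
Bonds formed (products):
  C-Br: 1 × 266 = 266
  C-C: 1 × 351 = 351
  C-H: 5 × 428 = 2140
  H-Br: 1 × 377 = 377
  Σ(formed) = 3134 kJ
ΔH = Σ(broken) − Σ(formed) = 3117 − 3134 = −17 kJ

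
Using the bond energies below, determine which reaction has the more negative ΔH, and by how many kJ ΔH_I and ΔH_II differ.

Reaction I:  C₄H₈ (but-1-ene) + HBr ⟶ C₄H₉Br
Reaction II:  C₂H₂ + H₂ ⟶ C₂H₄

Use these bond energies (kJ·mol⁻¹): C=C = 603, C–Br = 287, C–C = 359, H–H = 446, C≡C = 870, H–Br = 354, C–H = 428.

Reaction I:
  Bonds broken (reactants):
    C–C: 2 × 359 = 718
    C–H: 8 × 428 = 3424
    C=C: 1 × 603 = 603
    H–Br: 1 × 354 = 354
    Σ(broken) = 5099 kJ
  Bonds formed (products):
    C–Br: 1 × 287 = 287
    C–C: 3 × 359 = 1077
    C–H: 9 × 428 = 3852
    Σ(formed) = 5216 kJ
  ΔH_I = 5099 − 5216 = −117 kJ
Reaction II:
  Bonds broken (reactants):
    C≡C: 1 × 870 = 870
    C–H: 2 × 428 = 856
    H–H: 1 × 446 = 446
    Σ(broken) = 2172 kJ
  Bonds formed (products):
    C–H: 4 × 428 = 1712
    C=C: 1 × 603 = 603
    Σ(formed) = 2315 kJ
  ΔH_II = 2172 − 2315 = −143 kJ
ΔH_I − ΔH_II = +26 kJ, so reaction II has the more negative ΔH; |ΔH_I − ΔH_II| = 26 kJ.

Reaction II, by 26 kJ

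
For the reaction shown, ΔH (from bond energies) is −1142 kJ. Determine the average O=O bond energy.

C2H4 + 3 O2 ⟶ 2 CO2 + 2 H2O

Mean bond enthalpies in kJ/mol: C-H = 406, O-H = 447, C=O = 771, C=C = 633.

D(O=O) ≈ 491 kJ/mol

Let D be the O=O bond energy.
Σ(broken) = 4×406 + 1×633 + 3×D = 2257 + 3D
Σ(formed) = 4×771 + 4×447 = 4872
ΔH = Σ(broken) − Σ(formed) = (2257 + 3D) − (4872) = −2615 + 3D
Setting this equal to −1142 kJ gives 3D = 1473, so D = 491 kJ/mol.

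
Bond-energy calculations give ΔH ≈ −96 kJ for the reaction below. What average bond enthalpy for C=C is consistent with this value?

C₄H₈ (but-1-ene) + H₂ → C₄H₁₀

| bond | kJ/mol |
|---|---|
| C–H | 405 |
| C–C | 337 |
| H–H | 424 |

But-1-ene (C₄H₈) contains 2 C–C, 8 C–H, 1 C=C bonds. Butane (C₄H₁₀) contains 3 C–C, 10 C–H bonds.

D(C=C) ≈ 627 kJ/mol

Let D be the C=C bond energy.
Σ(broken) = 2×337 + 8×405 + 1×D + 1×424 = 4338 + D
Σ(formed) = 3×337 + 10×405 = 5061
ΔH = Σ(broken) − Σ(formed) = (4338 + D) − (5061) = −723 + D
Setting this equal to −96 kJ gives D = 627 kJ/mol.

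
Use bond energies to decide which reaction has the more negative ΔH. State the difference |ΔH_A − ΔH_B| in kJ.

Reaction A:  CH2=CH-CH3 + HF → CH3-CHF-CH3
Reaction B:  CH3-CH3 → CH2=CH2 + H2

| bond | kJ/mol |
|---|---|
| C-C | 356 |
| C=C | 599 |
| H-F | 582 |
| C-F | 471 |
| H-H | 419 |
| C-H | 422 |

Reaction A, by 250 kJ

Reaction A:
  Bonds broken (reactants):
    C-C: 1 × 356 = 356
    C-H: 6 × 422 = 2532
    C=C: 1 × 599 = 599
    H-F: 1 × 582 = 582
    Σ(broken) = 4069 kJ
  Bonds formed (products):
    C-C: 2 × 356 = 712
    C-F: 1 × 471 = 471
    C-H: 7 × 422 = 2954
    Σ(formed) = 4137 kJ
  ΔH_A = 4069 − 4137 = −68 kJ
Reaction B:
  Bonds broken (reactants):
    C-C: 1 × 356 = 356
    C-H: 6 × 422 = 2532
    Σ(broken) = 2888 kJ
  Bonds formed (products):
    C-H: 4 × 422 = 1688
    C=C: 1 × 599 = 599
    H-H: 1 × 419 = 419
    Σ(formed) = 2706 kJ
  ΔH_B = 2888 − 2706 = +182 kJ
ΔH_A − ΔH_B = −250 kJ, so reaction A has the more negative ΔH; |ΔH_A − ΔH_B| = 250 kJ.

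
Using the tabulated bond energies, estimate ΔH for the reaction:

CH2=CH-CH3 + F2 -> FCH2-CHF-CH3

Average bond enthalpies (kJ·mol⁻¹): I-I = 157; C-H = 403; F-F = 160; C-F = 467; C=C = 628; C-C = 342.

Bonds broken (reactants):
  C-C: 1 × 342 = 342
  C-H: 6 × 403 = 2418
  C=C: 1 × 628 = 628
  F-F: 1 × 160 = 160
  Σ(broken) = 3548 kJ
Bonds formed (products):
  C-C: 2 × 342 = 684
  C-F: 2 × 467 = 934
  C-H: 6 × 403 = 2418
  Σ(formed) = 4036 kJ
ΔH = Σ(broken) − Σ(formed) = 3548 − 4036 = −488 kJ

ΔH ≈ −488 kJ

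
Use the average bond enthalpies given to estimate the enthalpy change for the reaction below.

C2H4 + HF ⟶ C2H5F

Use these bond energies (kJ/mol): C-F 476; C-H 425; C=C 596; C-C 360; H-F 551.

ΔH ≈ −114 kJ

Bonds broken (reactants):
  C-H: 4 × 425 = 1700
  C=C: 1 × 596 = 596
  H-F: 1 × 551 = 551
  Σ(broken) = 2847 kJ
Bonds formed (products):
  C-C: 1 × 360 = 360
  C-F: 1 × 476 = 476
  C-H: 5 × 425 = 2125
  Σ(formed) = 2961 kJ
ΔH = Σ(broken) − Σ(formed) = 2847 − 2961 = −114 kJ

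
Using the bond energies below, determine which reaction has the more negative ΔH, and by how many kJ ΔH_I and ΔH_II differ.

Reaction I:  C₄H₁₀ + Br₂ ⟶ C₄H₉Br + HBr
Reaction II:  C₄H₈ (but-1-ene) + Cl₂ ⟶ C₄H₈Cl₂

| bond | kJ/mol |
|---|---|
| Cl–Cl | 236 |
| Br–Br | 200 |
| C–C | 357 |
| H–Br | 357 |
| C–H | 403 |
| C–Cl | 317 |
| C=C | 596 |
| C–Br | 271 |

Reaction I:
  Bonds broken (reactants):
    Br–Br: 1 × 200 = 200
    C–C: 3 × 357 = 1071
    C–H: 10 × 403 = 4030
    Σ(broken) = 5301 kJ
  Bonds formed (products):
    C–Br: 1 × 271 = 271
    C–C: 3 × 357 = 1071
    C–H: 9 × 403 = 3627
    H–Br: 1 × 357 = 357
    Σ(formed) = 5326 kJ
  ΔH_I = 5301 − 5326 = −25 kJ
Reaction II:
  Bonds broken (reactants):
    C–C: 2 × 357 = 714
    C–H: 8 × 403 = 3224
    C=C: 1 × 596 = 596
    Cl–Cl: 1 × 236 = 236
    Σ(broken) = 4770 kJ
  Bonds formed (products):
    C–C: 3 × 357 = 1071
    C–Cl: 2 × 317 = 634
    C–H: 8 × 403 = 3224
    Σ(formed) = 4929 kJ
  ΔH_II = 4770 − 4929 = −159 kJ
ΔH_I − ΔH_II = +134 kJ, so reaction II has the more negative ΔH; |ΔH_I − ΔH_II| = 134 kJ.

Reaction II, by 134 kJ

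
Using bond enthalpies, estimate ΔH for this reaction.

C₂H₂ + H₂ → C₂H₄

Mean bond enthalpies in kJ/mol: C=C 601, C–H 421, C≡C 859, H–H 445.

ΔH ≈ −139 kJ

Bonds broken (reactants):
  C≡C: 1 × 859 = 859
  C–H: 2 × 421 = 842
  H–H: 1 × 445 = 445
  Σ(broken) = 2146 kJ
Bonds formed (products):
  C–H: 4 × 421 = 1684
  C=C: 1 × 601 = 601
  Σ(formed) = 2285 kJ
ΔH = Σ(broken) − Σ(formed) = 2146 − 2285 = −139 kJ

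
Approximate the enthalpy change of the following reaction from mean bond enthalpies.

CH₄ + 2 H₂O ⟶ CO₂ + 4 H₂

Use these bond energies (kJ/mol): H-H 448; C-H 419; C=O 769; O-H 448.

Bonds broken (reactants):
  C-H: 4 × 419 = 1676
  O-H: 4 × 448 = 1792
  Σ(broken) = 3468 kJ
Bonds formed (products):
  C=O: 2 × 769 = 1538
  H-H: 4 × 448 = 1792
  Σ(formed) = 3330 kJ
ΔH = Σ(broken) − Σ(formed) = 3468 − 3330 = +138 kJ

ΔH ≈ +138 kJ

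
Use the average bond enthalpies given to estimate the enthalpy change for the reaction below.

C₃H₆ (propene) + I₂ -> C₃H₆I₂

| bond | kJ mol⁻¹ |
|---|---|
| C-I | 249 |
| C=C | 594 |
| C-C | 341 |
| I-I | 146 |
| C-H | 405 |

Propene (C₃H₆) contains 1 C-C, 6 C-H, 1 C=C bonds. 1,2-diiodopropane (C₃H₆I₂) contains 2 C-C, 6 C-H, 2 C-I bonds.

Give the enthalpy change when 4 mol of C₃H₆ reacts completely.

Bonds broken (reactants):
  C-C: 1 × 341 = 341
  C-H: 6 × 405 = 2430
  C=C: 1 × 594 = 594
  I-I: 1 × 146 = 146
  Σ(broken) = 3511 kJ
Bonds formed (products):
  C-C: 2 × 341 = 682
  C-H: 6 × 405 = 2430
  C-I: 2 × 249 = 498
  Σ(formed) = 3610 kJ
ΔH = Σ(broken) − Σ(formed) = 3511 − 3610 = −99 kJ
For 4× the reaction as written: 4 × (−99) = −396 kJ

ΔH = −396 kJ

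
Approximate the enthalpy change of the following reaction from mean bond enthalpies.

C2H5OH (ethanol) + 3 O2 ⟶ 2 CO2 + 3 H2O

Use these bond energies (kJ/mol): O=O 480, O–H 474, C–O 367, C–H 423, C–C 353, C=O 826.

Bonds broken (reactants):
  C–C: 1 × 353 = 353
  C–H: 5 × 423 = 2115
  C–O: 1 × 367 = 367
  O–H: 1 × 474 = 474
  O=O: 3 × 480 = 1440
  Σ(broken) = 4749 kJ
Bonds formed (products):
  C=O: 4 × 826 = 3304
  O–H: 6 × 474 = 2844
  Σ(formed) = 6148 kJ
ΔH = Σ(broken) − Σ(formed) = 4749 − 6148 = −1399 kJ

ΔH ≈ −1399 kJ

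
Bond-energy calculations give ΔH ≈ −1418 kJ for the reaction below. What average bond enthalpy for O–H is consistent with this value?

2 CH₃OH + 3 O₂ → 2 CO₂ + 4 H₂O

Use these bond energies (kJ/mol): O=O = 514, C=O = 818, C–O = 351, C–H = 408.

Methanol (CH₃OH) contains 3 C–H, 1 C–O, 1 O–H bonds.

D(O–H) ≈ 473 kJ/mol

Let D be the O–H bond energy.
Σ(broken) = 6×408 + 2×351 + 2×D + 3×514 = 4692 + 2D
Σ(formed) = 4×818 + 8×D = 3272 + 8D
ΔH = Σ(broken) − Σ(formed) = (4692 + 2D) − (3272 + 8D) = +1420 − 6D
Setting this equal to −1418 kJ gives 6D = 2838, so D = 473 kJ/mol.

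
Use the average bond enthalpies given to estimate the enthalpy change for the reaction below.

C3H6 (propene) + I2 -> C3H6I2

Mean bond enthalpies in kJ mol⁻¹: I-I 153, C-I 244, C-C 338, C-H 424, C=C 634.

Bonds broken (reactants):
  C-C: 1 × 338 = 338
  C-H: 6 × 424 = 2544
  C=C: 1 × 634 = 634
  I-I: 1 × 153 = 153
  Σ(broken) = 3669 kJ
Bonds formed (products):
  C-C: 2 × 338 = 676
  C-H: 6 × 424 = 2544
  C-I: 2 × 244 = 488
  Σ(formed) = 3708 kJ
ΔH = Σ(broken) − Σ(formed) = 3669 − 3708 = −39 kJ

ΔH ≈ −39 kJ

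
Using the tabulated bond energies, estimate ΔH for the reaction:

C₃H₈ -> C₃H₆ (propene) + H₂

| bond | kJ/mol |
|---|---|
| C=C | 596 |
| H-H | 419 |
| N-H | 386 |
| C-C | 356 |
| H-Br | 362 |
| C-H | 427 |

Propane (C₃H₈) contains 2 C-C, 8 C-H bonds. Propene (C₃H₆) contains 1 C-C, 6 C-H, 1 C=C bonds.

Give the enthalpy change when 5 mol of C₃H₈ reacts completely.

Bonds broken (reactants):
  C-C: 2 × 356 = 712
  C-H: 8 × 427 = 3416
  Σ(broken) = 4128 kJ
Bonds formed (products):
  C-C: 1 × 356 = 356
  C-H: 6 × 427 = 2562
  C=C: 1 × 596 = 596
  H-H: 1 × 419 = 419
  Σ(formed) = 3933 kJ
ΔH = Σ(broken) − Σ(formed) = 4128 − 3933 = +195 kJ
For 5× the reaction as written: 5 × (+195) = +975 kJ

ΔH = +975 kJ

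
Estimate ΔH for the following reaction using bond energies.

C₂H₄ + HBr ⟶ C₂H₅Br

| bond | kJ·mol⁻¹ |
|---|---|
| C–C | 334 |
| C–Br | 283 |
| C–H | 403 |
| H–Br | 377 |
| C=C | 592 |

Bonds broken (reactants):
  C–H: 4 × 403 = 1612
  C=C: 1 × 592 = 592
  H–Br: 1 × 377 = 377
  Σ(broken) = 2581 kJ
Bonds formed (products):
  C–Br: 1 × 283 = 283
  C–C: 1 × 334 = 334
  C–H: 5 × 403 = 2015
  Σ(formed) = 2632 kJ
ΔH = Σ(broken) − Σ(formed) = 2581 − 2632 = −51 kJ

ΔH ≈ −51 kJ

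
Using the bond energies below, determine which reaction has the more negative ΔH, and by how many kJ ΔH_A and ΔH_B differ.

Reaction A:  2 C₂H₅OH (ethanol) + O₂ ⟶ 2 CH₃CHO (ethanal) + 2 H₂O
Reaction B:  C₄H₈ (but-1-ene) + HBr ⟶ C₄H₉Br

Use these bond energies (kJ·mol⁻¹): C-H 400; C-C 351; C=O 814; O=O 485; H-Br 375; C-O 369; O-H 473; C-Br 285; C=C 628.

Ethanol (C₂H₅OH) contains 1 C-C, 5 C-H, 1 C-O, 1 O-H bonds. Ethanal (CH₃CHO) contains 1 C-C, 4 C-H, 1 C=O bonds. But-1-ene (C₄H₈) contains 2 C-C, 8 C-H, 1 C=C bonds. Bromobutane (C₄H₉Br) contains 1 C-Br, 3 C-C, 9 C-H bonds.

Reaction A, by 518 kJ

Reaction A:
  Bonds broken (reactants):
    C-C: 2 × 351 = 702
    C-H: 10 × 400 = 4000
    C-O: 2 × 369 = 738
    O-H: 2 × 473 = 946
    O=O: 1 × 485 = 485
    Σ(broken) = 6871 kJ
  Bonds formed (products):
    C-C: 2 × 351 = 702
    C-H: 8 × 400 = 3200
    C=O: 2 × 814 = 1628
    O-H: 4 × 473 = 1892
    Σ(formed) = 7422 kJ
  ΔH_A = 6871 − 7422 = −551 kJ
Reaction B:
  Bonds broken (reactants):
    C-C: 2 × 351 = 702
    C-H: 8 × 400 = 3200
    C=C: 1 × 628 = 628
    H-Br: 1 × 375 = 375
    Σ(broken) = 4905 kJ
  Bonds formed (products):
    C-Br: 1 × 285 = 285
    C-C: 3 × 351 = 1053
    C-H: 9 × 400 = 3600
    Σ(formed) = 4938 kJ
  ΔH_B = 4905 − 4938 = −33 kJ
ΔH_A − ΔH_B = −518 kJ, so reaction A has the more negative ΔH; |ΔH_A − ΔH_B| = 518 kJ.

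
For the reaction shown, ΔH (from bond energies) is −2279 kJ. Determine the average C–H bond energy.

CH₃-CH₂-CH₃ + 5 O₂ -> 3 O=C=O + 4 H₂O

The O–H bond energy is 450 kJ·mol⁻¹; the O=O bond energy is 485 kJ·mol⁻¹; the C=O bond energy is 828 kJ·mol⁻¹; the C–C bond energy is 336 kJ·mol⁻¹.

D(C–H) ≈ 399 kJ/mol

Let D be the C–H bond energy.
Σ(broken) = 2×336 + 8×D + 5×485 = 3097 + 8D
Σ(formed) = 6×828 + 8×450 = 8568
ΔH = Σ(broken) − Σ(formed) = (3097 + 8D) − (8568) = −5471 + 8D
Setting this equal to −2279 kJ gives 8D = 3192, so D = 399 kJ/mol.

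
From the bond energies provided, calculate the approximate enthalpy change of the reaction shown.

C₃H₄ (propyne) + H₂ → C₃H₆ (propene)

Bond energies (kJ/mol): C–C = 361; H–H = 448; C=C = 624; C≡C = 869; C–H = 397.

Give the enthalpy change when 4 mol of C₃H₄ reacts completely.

ΔH = −404 kJ

Bonds broken (reactants):
  C≡C: 1 × 869 = 869
  C–C: 1 × 361 = 361
  C–H: 4 × 397 = 1588
  H–H: 1 × 448 = 448
  Σ(broken) = 3266 kJ
Bonds formed (products):
  C–C: 1 × 361 = 361
  C–H: 6 × 397 = 2382
  C=C: 1 × 624 = 624
  Σ(formed) = 3367 kJ
ΔH = Σ(broken) − Σ(formed) = 3266 − 3367 = −101 kJ
For 4× the reaction as written: 4 × (−101) = −404 kJ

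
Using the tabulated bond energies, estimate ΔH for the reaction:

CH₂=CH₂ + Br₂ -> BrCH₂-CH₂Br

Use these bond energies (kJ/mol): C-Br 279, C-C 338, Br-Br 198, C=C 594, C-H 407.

Bonds broken (reactants):
  Br-Br: 1 × 198 = 198
  C-H: 4 × 407 = 1628
  C=C: 1 × 594 = 594
  Σ(broken) = 2420 kJ
Bonds formed (products):
  C-Br: 2 × 279 = 558
  C-C: 1 × 338 = 338
  C-H: 4 × 407 = 1628
  Σ(formed) = 2524 kJ
ΔH = Σ(broken) − Σ(formed) = 2420 − 2524 = −104 kJ

ΔH ≈ −104 kJ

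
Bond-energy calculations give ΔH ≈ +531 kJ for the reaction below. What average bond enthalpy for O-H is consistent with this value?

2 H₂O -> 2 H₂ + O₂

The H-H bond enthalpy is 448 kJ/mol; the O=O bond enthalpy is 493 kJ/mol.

D(O-H) ≈ 480 kJ/mol

Let D be the O-H bond energy.
Σ(broken) = 4×D = 4D
Σ(formed) = 2×448 + 1×493 = 1389
ΔH = Σ(broken) − Σ(formed) = (4D) − (1389) = −1389 + 4D
Setting this equal to +531 kJ gives 4D = 1920, so D = 480 kJ/mol.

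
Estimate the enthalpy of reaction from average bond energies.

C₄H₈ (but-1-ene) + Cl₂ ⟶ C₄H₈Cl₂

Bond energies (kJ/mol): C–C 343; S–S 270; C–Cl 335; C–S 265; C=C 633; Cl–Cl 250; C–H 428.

ΔH ≈ −130 kJ

Bonds broken (reactants):
  C–C: 2 × 343 = 686
  C–H: 8 × 428 = 3424
  C=C: 1 × 633 = 633
  Cl–Cl: 1 × 250 = 250
  Σ(broken) = 4993 kJ
Bonds formed (products):
  C–C: 3 × 343 = 1029
  C–Cl: 2 × 335 = 670
  C–H: 8 × 428 = 3424
  Σ(formed) = 5123 kJ
ΔH = Σ(broken) − Σ(formed) = 4993 − 5123 = −130 kJ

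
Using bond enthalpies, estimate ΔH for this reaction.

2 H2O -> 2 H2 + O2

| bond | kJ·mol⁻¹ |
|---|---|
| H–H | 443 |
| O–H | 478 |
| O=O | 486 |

ΔH ≈ +540 kJ

Bonds broken (reactants):
  O–H: 4 × 478 = 1912
  Σ(broken) = 1912 kJ
Bonds formed (products):
  H–H: 2 × 443 = 886
  O=O: 1 × 486 = 486
  Σ(formed) = 1372 kJ
ΔH = Σ(broken) − Σ(formed) = 1912 − 1372 = +540 kJ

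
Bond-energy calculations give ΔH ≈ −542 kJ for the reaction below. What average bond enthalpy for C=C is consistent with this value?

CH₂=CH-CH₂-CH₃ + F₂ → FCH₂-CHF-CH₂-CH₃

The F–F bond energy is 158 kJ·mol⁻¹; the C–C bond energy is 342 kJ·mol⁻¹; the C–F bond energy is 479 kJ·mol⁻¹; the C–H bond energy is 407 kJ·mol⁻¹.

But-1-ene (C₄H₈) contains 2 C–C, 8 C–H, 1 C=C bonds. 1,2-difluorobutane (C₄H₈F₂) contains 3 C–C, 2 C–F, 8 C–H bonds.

Let D be the C=C bond energy.
Σ(broken) = 2×342 + 8×407 + 1×D + 1×158 = 4098 + D
Σ(formed) = 3×342 + 2×479 + 8×407 = 5240
ΔH = Σ(broken) − Σ(formed) = (4098 + D) − (5240) = −1142 + D
Setting this equal to −542 kJ gives D = 600 kJ/mol.

D(C=C) ≈ 600 kJ/mol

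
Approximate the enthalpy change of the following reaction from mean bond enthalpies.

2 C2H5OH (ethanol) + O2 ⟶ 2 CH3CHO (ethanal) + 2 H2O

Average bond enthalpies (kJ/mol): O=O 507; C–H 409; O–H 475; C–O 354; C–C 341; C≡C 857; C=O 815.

Bonds broken (reactants):
  C–C: 2 × 341 = 682
  C–H: 10 × 409 = 4090
  C–O: 2 × 354 = 708
  O–H: 2 × 475 = 950
  O=O: 1 × 507 = 507
  Σ(broken) = 6937 kJ
Bonds formed (products):
  C–C: 2 × 341 = 682
  C–H: 8 × 409 = 3272
  C=O: 2 × 815 = 1630
  O–H: 4 × 475 = 1900
  Σ(formed) = 7484 kJ
ΔH = Σ(broken) − Σ(formed) = 6937 − 7484 = −547 kJ

ΔH ≈ −547 kJ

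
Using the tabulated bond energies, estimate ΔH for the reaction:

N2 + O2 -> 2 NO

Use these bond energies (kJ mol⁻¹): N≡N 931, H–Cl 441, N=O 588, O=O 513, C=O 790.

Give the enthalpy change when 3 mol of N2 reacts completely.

ΔH = +804 kJ

Bonds broken (reactants):
  N≡N: 1 × 931 = 931
  O=O: 1 × 513 = 513
  Σ(broken) = 1444 kJ
Bonds formed (products):
  N=O: 2 × 588 = 1176
  Σ(formed) = 1176 kJ
ΔH = Σ(broken) − Σ(formed) = 1444 − 1176 = +268 kJ
For 3× the reaction as written: 3 × (+268) = +804 kJ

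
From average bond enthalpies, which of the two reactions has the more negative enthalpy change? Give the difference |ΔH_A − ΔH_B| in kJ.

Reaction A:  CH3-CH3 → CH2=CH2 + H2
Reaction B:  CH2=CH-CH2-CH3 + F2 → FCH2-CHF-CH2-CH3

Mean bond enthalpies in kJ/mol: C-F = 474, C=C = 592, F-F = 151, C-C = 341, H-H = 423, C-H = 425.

Reaction B, by 722 kJ

Reaction A:
  Bonds broken (reactants):
    C-C: 1 × 341 = 341
    C-H: 6 × 425 = 2550
    Σ(broken) = 2891 kJ
  Bonds formed (products):
    C-H: 4 × 425 = 1700
    C=C: 1 × 592 = 592
    H-H: 1 × 423 = 423
    Σ(formed) = 2715 kJ
  ΔH_A = 2891 − 2715 = +176 kJ
Reaction B:
  Bonds broken (reactants):
    C-C: 2 × 341 = 682
    C-H: 8 × 425 = 3400
    C=C: 1 × 592 = 592
    F-F: 1 × 151 = 151
    Σ(broken) = 4825 kJ
  Bonds formed (products):
    C-C: 3 × 341 = 1023
    C-F: 2 × 474 = 948
    C-H: 8 × 425 = 3400
    Σ(formed) = 5371 kJ
  ΔH_B = 4825 − 5371 = −546 kJ
ΔH_A − ΔH_B = +722 kJ, so reaction B has the more negative ΔH; |ΔH_A − ΔH_B| = 722 kJ.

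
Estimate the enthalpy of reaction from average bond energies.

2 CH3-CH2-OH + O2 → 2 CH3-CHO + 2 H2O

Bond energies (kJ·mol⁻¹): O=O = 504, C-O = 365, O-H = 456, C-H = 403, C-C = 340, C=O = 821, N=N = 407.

Bonds broken (reactants):
  C-C: 2 × 340 = 680
  C-H: 10 × 403 = 4030
  C-O: 2 × 365 = 730
  O-H: 2 × 456 = 912
  O=O: 1 × 504 = 504
  Σ(broken) = 6856 kJ
Bonds formed (products):
  C-C: 2 × 340 = 680
  C-H: 8 × 403 = 3224
  C=O: 2 × 821 = 1642
  O-H: 4 × 456 = 1824
  Σ(formed) = 7370 kJ
ΔH = Σ(broken) − Σ(formed) = 6856 − 7370 = −514 kJ

ΔH ≈ −514 kJ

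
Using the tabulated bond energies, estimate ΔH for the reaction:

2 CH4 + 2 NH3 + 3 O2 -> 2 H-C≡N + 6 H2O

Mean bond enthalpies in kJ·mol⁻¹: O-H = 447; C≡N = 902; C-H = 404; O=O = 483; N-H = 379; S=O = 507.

ΔH ≈ −1021 kJ

Bonds broken (reactants):
  C-H: 8 × 404 = 3232
  N-H: 6 × 379 = 2274
  O=O: 3 × 483 = 1449
  Σ(broken) = 6955 kJ
Bonds formed (products):
  C≡N: 2 × 902 = 1804
  C-H: 2 × 404 = 808
  O-H: 12 × 447 = 5364
  Σ(formed) = 7976 kJ
ΔH = Σ(broken) − Σ(formed) = 6955 − 7976 = −1021 kJ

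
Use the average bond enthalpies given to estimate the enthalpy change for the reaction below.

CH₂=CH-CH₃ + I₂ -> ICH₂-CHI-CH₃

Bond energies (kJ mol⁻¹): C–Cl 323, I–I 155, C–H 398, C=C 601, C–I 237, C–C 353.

Bonds broken (reactants):
  C–C: 1 × 353 = 353
  C–H: 6 × 398 = 2388
  C=C: 1 × 601 = 601
  I–I: 1 × 155 = 155
  Σ(broken) = 3497 kJ
Bonds formed (products):
  C–C: 2 × 353 = 706
  C–H: 6 × 398 = 2388
  C–I: 2 × 237 = 474
  Σ(formed) = 3568 kJ
ΔH = Σ(broken) − Σ(formed) = 3497 − 3568 = −71 kJ

ΔH ≈ −71 kJ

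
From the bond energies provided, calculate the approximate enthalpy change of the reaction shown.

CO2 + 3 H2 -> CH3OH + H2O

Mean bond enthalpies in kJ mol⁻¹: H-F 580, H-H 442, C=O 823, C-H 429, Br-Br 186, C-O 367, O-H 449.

Bonds broken (reactants):
  C=O: 2 × 823 = 1646
  H-H: 3 × 442 = 1326
  Σ(broken) = 2972 kJ
Bonds formed (products):
  C-H: 3 × 429 = 1287
  C-O: 1 × 367 = 367
  O-H: 3 × 449 = 1347
  Σ(formed) = 3001 kJ
ΔH = Σ(broken) − Σ(formed) = 2972 − 3001 = −29 kJ

ΔH ≈ −29 kJ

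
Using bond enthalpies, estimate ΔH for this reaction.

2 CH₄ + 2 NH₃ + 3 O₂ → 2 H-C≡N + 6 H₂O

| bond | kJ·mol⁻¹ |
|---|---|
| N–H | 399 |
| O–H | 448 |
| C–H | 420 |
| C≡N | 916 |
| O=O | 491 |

Bonds broken (reactants):
  C–H: 8 × 420 = 3360
  N–H: 6 × 399 = 2394
  O=O: 3 × 491 = 1473
  Σ(broken) = 7227 kJ
Bonds formed (products):
  C≡N: 2 × 916 = 1832
  C–H: 2 × 420 = 840
  O–H: 12 × 448 = 5376
  Σ(formed) = 8048 kJ
ΔH = Σ(broken) − Σ(formed) = 7227 − 8048 = −821 kJ

ΔH ≈ −821 kJ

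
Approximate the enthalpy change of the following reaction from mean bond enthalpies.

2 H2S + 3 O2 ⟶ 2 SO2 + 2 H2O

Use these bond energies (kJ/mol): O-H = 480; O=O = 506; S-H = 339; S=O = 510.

Bonds broken (reactants):
  O=O: 3 × 506 = 1518
  S-H: 4 × 339 = 1356
  Σ(broken) = 2874 kJ
Bonds formed (products):
  O-H: 4 × 480 = 1920
  S=O: 4 × 510 = 2040
  Σ(formed) = 3960 kJ
ΔH = Σ(broken) − Σ(formed) = 2874 − 3960 = −1086 kJ

ΔH ≈ −1086 kJ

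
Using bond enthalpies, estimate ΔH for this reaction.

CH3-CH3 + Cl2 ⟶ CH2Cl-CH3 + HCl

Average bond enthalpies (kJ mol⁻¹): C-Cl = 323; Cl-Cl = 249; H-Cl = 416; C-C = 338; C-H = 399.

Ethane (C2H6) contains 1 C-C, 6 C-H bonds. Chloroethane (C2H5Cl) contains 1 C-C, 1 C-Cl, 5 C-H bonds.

Bonds broken (reactants):
  C-C: 1 × 338 = 338
  C-H: 6 × 399 = 2394
  Cl-Cl: 1 × 249 = 249
  Σ(broken) = 2981 kJ
Bonds formed (products):
  C-C: 1 × 338 = 338
  C-Cl: 1 × 323 = 323
  C-H: 5 × 399 = 1995
  H-Cl: 1 × 416 = 416
  Σ(formed) = 3072 kJ
ΔH = Σ(broken) − Σ(formed) = 2981 − 3072 = −91 kJ

ΔH ≈ −91 kJ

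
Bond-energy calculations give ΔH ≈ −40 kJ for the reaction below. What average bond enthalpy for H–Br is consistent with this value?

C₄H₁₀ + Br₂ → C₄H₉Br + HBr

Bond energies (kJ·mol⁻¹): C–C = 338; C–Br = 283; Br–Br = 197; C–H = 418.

Let D be the H–Br bond energy.
Σ(broken) = 1×197 + 3×338 + 10×418 = 5391
Σ(formed) = 1×283 + 3×338 + 9×418 + 1×D = 5059 + D
ΔH = Σ(broken) − Σ(formed) = (5391) − (5059 + D) = +332 − D
Setting this equal to −40 kJ gives D = 372 kJ/mol.

D(H–Br) ≈ 372 kJ/mol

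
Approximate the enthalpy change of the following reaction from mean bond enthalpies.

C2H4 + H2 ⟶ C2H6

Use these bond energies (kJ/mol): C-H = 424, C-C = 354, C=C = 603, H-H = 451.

Bonds broken (reactants):
  C-H: 4 × 424 = 1696
  C=C: 1 × 603 = 603
  H-H: 1 × 451 = 451
  Σ(broken) = 2750 kJ
Bonds formed (products):
  C-C: 1 × 354 = 354
  C-H: 6 × 424 = 2544
  Σ(formed) = 2898 kJ
ΔH = Σ(broken) − Σ(formed) = 2750 − 2898 = −148 kJ

ΔH ≈ −148 kJ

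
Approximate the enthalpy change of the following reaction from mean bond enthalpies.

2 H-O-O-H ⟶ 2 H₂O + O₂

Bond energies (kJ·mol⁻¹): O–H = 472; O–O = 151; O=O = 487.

Bonds broken (reactants):
  O–H: 4 × 472 = 1888
  O–O: 2 × 151 = 302
  Σ(broken) = 2190 kJ
Bonds formed (products):
  O–H: 4 × 472 = 1888
  O=O: 1 × 487 = 487
  Σ(formed) = 2375 kJ
ΔH = Σ(broken) − Σ(formed) = 2190 − 2375 = −185 kJ

ΔH ≈ −185 kJ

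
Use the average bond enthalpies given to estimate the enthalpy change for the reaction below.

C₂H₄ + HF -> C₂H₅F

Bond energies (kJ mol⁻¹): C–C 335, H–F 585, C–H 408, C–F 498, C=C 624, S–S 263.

ΔH ≈ −32 kJ

Bonds broken (reactants):
  C–H: 4 × 408 = 1632
  C=C: 1 × 624 = 624
  H–F: 1 × 585 = 585
  Σ(broken) = 2841 kJ
Bonds formed (products):
  C–C: 1 × 335 = 335
  C–F: 1 × 498 = 498
  C–H: 5 × 408 = 2040
  Σ(formed) = 2873 kJ
ΔH = Σ(broken) − Σ(formed) = 2841 − 2873 = −32 kJ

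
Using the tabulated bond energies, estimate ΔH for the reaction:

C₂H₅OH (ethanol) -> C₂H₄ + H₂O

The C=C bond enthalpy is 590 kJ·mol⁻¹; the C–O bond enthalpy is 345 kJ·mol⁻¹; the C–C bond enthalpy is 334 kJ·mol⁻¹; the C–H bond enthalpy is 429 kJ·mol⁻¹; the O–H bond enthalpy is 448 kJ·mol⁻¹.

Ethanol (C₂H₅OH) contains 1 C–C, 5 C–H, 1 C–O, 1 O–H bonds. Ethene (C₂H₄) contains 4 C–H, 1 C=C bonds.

ΔH ≈ +70 kJ

Bonds broken (reactants):
  C–C: 1 × 334 = 334
  C–H: 5 × 429 = 2145
  C–O: 1 × 345 = 345
  O–H: 1 × 448 = 448
  Σ(broken) = 3272 kJ
Bonds formed (products):
  C–H: 4 × 429 = 1716
  C=C: 1 × 590 = 590
  O–H: 2 × 448 = 896
  Σ(formed) = 3202 kJ
ΔH = Σ(broken) − Σ(formed) = 3272 − 3202 = +70 kJ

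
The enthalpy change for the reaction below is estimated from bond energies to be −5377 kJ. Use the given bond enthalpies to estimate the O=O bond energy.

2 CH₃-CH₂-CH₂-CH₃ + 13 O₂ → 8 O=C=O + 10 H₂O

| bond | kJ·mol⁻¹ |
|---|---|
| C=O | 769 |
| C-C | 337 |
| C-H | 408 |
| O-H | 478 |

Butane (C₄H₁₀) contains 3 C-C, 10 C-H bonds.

D(O=O) ≈ 485 kJ/mol

Let D be the O=O bond energy.
Σ(broken) = 6×337 + 20×408 + 13×D = 10182 + 13D
Σ(formed) = 16×769 + 20×478 = 21864
ΔH = Σ(broken) − Σ(formed) = (10182 + 13D) − (21864) = −11682 + 13D
Setting this equal to −5377 kJ gives 13D = 6305, so D = 485 kJ/mol.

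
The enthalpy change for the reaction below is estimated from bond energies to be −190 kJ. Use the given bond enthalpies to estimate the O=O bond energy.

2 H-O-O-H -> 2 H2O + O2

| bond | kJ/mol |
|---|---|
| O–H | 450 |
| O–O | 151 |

D(O=O) ≈ 492 kJ/mol

Let D be the O=O bond energy.
Σ(broken) = 4×450 + 2×151 = 2102
Σ(formed) = 4×450 + 1×D = 1800 + D
ΔH = Σ(broken) − Σ(formed) = (2102) − (1800 + D) = +302 − D
Setting this equal to −190 kJ gives D = 492 kJ/mol.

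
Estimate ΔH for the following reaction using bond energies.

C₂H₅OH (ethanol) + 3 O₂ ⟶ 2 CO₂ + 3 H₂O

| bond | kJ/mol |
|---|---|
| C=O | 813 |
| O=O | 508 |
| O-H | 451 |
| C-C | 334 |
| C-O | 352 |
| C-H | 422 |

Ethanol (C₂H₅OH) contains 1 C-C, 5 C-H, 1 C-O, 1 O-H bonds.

Bonds broken (reactants):
  C-C: 1 × 334 = 334
  C-H: 5 × 422 = 2110
  C-O: 1 × 352 = 352
  O-H: 1 × 451 = 451
  O=O: 3 × 508 = 1524
  Σ(broken) = 4771 kJ
Bonds formed (products):
  C=O: 4 × 813 = 3252
  O-H: 6 × 451 = 2706
  Σ(formed) = 5958 kJ
ΔH = Σ(broken) − Σ(formed) = 4771 − 5958 = −1187 kJ

ΔH ≈ −1187 kJ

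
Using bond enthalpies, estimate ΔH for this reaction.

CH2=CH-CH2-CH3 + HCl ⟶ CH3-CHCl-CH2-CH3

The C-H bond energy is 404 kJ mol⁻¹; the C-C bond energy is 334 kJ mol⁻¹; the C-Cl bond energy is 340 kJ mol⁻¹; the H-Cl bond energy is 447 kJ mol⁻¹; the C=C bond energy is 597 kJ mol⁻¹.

ΔH ≈ −34 kJ

Bonds broken (reactants):
  C-C: 2 × 334 = 668
  C-H: 8 × 404 = 3232
  C=C: 1 × 597 = 597
  H-Cl: 1 × 447 = 447
  Σ(broken) = 4944 kJ
Bonds formed (products):
  C-C: 3 × 334 = 1002
  C-Cl: 1 × 340 = 340
  C-H: 9 × 404 = 3636
  Σ(formed) = 4978 kJ
ΔH = Σ(broken) − Σ(formed) = 4944 − 4978 = −34 kJ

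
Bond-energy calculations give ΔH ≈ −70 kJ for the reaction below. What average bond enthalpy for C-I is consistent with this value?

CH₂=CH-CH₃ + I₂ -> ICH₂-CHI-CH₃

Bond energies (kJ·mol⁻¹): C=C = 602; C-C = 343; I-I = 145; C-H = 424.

D(C-I) ≈ 237 kJ/mol

Let D be the C-I bond energy.
Σ(broken) = 1×343 + 6×424 + 1×602 + 1×145 = 3634
Σ(formed) = 2×343 + 6×424 + 2×D = 3230 + 2D
ΔH = Σ(broken) − Σ(formed) = (3634) − (3230 + 2D) = +404 − 2D
Setting this equal to −70 kJ gives 2D = 474, so D = 237 kJ/mol.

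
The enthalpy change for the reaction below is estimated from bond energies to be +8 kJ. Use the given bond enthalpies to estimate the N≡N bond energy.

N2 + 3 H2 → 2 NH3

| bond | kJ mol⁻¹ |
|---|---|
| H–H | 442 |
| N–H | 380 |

Let D be the N≡N bond energy.
Σ(broken) = 3×442 + 1×D = 1326 + D
Σ(formed) = 6×380 = 2280
ΔH = Σ(broken) − Σ(formed) = (1326 + D) − (2280) = −954 + D
Setting this equal to +8 kJ gives D = 962 kJ/mol.

D(N≡N) ≈ 962 kJ/mol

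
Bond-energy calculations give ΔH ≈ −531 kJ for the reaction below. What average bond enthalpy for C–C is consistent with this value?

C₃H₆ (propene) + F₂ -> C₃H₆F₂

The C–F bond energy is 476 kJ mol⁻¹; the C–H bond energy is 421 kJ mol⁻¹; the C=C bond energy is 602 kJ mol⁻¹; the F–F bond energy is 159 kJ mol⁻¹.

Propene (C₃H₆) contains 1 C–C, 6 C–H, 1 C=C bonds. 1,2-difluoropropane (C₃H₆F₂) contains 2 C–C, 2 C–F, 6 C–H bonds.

D(C–C) ≈ 340 kJ/mol

Let D be the C–C bond energy.
Σ(broken) = 1×D + 6×421 + 1×602 + 1×159 = 3287 + D
Σ(formed) = 2×D + 2×476 + 6×421 = 3478 + 2D
ΔH = Σ(broken) − Σ(formed) = (3287 + D) − (3478 + 2D) = −191 − D
Setting this equal to −531 kJ gives D = 340 kJ/mol.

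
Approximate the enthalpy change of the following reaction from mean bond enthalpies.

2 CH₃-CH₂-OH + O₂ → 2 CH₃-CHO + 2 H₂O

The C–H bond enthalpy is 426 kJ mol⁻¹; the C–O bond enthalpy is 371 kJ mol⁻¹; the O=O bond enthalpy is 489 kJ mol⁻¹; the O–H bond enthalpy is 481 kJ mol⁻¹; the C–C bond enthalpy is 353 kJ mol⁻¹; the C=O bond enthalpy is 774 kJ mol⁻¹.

Bonds broken (reactants):
  C–C: 2 × 353 = 706
  C–H: 10 × 426 = 4260
  C–O: 2 × 371 = 742
  O–H: 2 × 481 = 962
  O=O: 1 × 489 = 489
  Σ(broken) = 7159 kJ
Bonds formed (products):
  C–C: 2 × 353 = 706
  C–H: 8 × 426 = 3408
  C=O: 2 × 774 = 1548
  O–H: 4 × 481 = 1924
  Σ(formed) = 7586 kJ
ΔH = Σ(broken) − Σ(formed) = 7159 − 7586 = −427 kJ

ΔH ≈ −427 kJ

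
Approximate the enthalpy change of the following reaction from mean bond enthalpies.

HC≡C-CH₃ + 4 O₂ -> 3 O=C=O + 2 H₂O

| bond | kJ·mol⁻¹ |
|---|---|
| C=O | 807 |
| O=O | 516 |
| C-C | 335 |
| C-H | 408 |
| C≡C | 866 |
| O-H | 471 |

ΔH ≈ −1829 kJ

Bonds broken (reactants):
  C≡C: 1 × 866 = 866
  C-C: 1 × 335 = 335
  C-H: 4 × 408 = 1632
  O=O: 4 × 516 = 2064
  Σ(broken) = 4897 kJ
Bonds formed (products):
  C=O: 6 × 807 = 4842
  O-H: 4 × 471 = 1884
  Σ(formed) = 6726 kJ
ΔH = Σ(broken) − Σ(formed) = 4897 − 6726 = −1829 kJ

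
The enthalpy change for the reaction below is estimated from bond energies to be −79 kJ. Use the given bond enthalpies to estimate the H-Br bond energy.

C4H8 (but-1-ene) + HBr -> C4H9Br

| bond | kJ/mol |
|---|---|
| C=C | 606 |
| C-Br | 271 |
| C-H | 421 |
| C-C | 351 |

Let D be the H-Br bond energy.
Σ(broken) = 2×351 + 8×421 + 1×606 + 1×D = 4676 + D
Σ(formed) = 1×271 + 3×351 + 9×421 = 5113
ΔH = Σ(broken) − Σ(formed) = (4676 + D) − (5113) = −437 + D
Setting this equal to −79 kJ gives D = 358 kJ/mol.

D(H-Br) ≈ 358 kJ/mol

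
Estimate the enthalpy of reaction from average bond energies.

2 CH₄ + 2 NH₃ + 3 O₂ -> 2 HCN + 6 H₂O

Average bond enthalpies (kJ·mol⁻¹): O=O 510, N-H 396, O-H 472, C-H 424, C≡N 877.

Bonds broken (reactants):
  C-H: 8 × 424 = 3392
  N-H: 6 × 396 = 2376
  O=O: 3 × 510 = 1530
  Σ(broken) = 7298 kJ
Bonds formed (products):
  C≡N: 2 × 877 = 1754
  C-H: 2 × 424 = 848
  O-H: 12 × 472 = 5664
  Σ(formed) = 8266 kJ
ΔH = Σ(broken) − Σ(formed) = 7298 − 8266 = −968 kJ

ΔH ≈ −968 kJ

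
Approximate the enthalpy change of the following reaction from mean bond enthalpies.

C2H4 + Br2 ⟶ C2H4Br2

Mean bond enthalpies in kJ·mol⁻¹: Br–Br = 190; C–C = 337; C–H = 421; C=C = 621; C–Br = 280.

ΔH ≈ −86 kJ

Bonds broken (reactants):
  Br–Br: 1 × 190 = 190
  C–H: 4 × 421 = 1684
  C=C: 1 × 621 = 621
  Σ(broken) = 2495 kJ
Bonds formed (products):
  C–Br: 2 × 280 = 560
  C–C: 1 × 337 = 337
  C–H: 4 × 421 = 1684
  Σ(formed) = 2581 kJ
ΔH = Σ(broken) − Σ(formed) = 2495 − 2581 = −86 kJ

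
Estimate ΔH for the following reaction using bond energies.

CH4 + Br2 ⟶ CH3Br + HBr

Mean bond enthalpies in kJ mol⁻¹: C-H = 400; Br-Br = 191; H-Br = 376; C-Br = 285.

Bonds broken (reactants):
  Br-Br: 1 × 191 = 191
  C-H: 4 × 400 = 1600
  Σ(broken) = 1791 kJ
Bonds formed (products):
  C-Br: 1 × 285 = 285
  C-H: 3 × 400 = 1200
  H-Br: 1 × 376 = 376
  Σ(formed) = 1861 kJ
ΔH = Σ(broken) − Σ(formed) = 1791 − 1861 = −70 kJ

ΔH ≈ −70 kJ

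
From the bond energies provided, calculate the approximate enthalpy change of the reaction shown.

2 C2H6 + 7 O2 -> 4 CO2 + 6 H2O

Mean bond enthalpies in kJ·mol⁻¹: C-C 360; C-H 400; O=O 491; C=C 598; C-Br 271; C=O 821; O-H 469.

ΔH ≈ −3239 kJ

Bonds broken (reactants):
  C-C: 2 × 360 = 720
  C-H: 12 × 400 = 4800
  O=O: 7 × 491 = 3437
  Σ(broken) = 8957 kJ
Bonds formed (products):
  C=O: 8 × 821 = 6568
  O-H: 12 × 469 = 5628
  Σ(formed) = 12196 kJ
ΔH = Σ(broken) − Σ(formed) = 8957 − 12196 = −3239 kJ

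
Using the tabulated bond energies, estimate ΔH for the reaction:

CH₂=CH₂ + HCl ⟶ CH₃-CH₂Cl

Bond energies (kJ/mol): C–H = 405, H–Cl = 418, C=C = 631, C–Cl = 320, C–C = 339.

Bonds broken (reactants):
  C–H: 4 × 405 = 1620
  C=C: 1 × 631 = 631
  H–Cl: 1 × 418 = 418
  Σ(broken) = 2669 kJ
Bonds formed (products):
  C–C: 1 × 339 = 339
  C–Cl: 1 × 320 = 320
  C–H: 5 × 405 = 2025
  Σ(formed) = 2684 kJ
ΔH = Σ(broken) − Σ(formed) = 2669 − 2684 = −15 kJ

ΔH ≈ −15 kJ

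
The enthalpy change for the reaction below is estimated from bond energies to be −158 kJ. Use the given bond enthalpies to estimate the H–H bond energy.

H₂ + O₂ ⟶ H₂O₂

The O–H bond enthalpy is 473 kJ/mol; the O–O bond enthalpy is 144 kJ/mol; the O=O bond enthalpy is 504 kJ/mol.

D(H–H) ≈ 428 kJ/mol

Let D be the H–H bond energy.
Σ(broken) = 1×D + 1×504 = 504 + D
Σ(formed) = 2×473 + 1×144 = 1090
ΔH = Σ(broken) − Σ(formed) = (504 + D) − (1090) = −586 + D
Setting this equal to −158 kJ gives D = 428 kJ/mol.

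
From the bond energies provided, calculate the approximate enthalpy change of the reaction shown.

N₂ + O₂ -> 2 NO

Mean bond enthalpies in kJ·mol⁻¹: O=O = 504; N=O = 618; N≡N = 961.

Bonds broken (reactants):
  N≡N: 1 × 961 = 961
  O=O: 1 × 504 = 504
  Σ(broken) = 1465 kJ
Bonds formed (products):
  N=O: 2 × 618 = 1236
  Σ(formed) = 1236 kJ
ΔH = Σ(broken) − Σ(formed) = 1465 − 1236 = +229 kJ

ΔH ≈ +229 kJ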